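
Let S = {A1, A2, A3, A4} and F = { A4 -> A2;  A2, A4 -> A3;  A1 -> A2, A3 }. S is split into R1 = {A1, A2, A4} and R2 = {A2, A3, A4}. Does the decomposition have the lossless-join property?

Common attributes: R1 ∩ R2 = {A2, A4}.
Closure of {A2, A4}: A2, A4 → A3 applies, adding A3. So (A2, A4)⁺ = {A2, A3, A4}.
This closure contains every attribute of R2, so R1 ∩ R2 → R2. The join is lossless.

Yes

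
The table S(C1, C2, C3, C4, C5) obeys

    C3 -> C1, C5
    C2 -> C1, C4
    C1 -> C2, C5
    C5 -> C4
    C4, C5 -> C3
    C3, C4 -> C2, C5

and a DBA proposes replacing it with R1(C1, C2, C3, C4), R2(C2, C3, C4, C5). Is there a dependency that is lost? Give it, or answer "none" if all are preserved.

none

C3 → C1, C5: restricted closure across fragments reaches C1, C5.
C2 → C1, C4 lies within R1.
C1 → C2, C5: restricted closure across fragments reaches C2, C5.
C5 → C4 lies within R2.
C4, C5 → C3 lies within R2.
C3, C4 → C2, C5 lies within R2.
Every dependency is enforceable on the fragments, so the decomposition is dependency-preserving.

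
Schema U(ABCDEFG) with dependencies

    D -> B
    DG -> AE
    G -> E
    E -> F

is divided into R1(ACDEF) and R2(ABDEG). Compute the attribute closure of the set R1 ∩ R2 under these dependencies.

ABDEF

R1 ∩ R2 = {ADE}.
D → B applies, adding B
E → F applies, adding F
Closure: {ABDEF}.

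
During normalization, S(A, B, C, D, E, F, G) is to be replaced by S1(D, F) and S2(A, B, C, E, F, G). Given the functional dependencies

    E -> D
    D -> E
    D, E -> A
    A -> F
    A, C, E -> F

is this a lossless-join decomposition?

Common attributes: S1 ∩ S2 = {F}.
No dependency enlarges {F}, so (F)⁺ = {F}.
The closure contains neither all of S1 = {D, F} nor all of S2 = {A, B, C, E, F, G}, so the common attributes are not a superkey of either fragment. The join is lossy.

No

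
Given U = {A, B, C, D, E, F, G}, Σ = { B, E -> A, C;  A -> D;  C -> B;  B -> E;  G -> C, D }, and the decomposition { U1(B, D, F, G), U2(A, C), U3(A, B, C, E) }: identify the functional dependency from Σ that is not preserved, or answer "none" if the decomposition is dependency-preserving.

Check A → D: no single fragment contains all of {A, D}, and the restricted closure of {A} across the fragments never reaches {D}.
B, E → A, C is preserved.
C → B is preserved.
B → E is preserved.
G → C, D is preserved.

A -> D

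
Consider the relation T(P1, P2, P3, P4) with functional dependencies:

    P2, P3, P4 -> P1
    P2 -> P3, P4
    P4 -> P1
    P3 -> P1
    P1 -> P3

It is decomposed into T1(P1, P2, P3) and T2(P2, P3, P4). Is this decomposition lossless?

Yes

Common attributes: T1 ∩ T2 = {P2, P3}.
Closure of {P2, P3}: P2 → P3, P4 applies, adding P4; P4 → P1 applies, adding P1. So (P2, P3)⁺ = {P1, P2, P3, P4}.
This closure contains every attribute of T1, so T1 ∩ T2 → T1. The join is lossless.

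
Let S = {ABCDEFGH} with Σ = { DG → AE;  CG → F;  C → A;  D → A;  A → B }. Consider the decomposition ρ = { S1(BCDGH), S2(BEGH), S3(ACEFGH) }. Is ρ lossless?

No

Chase test. Columns are ABCDEFGH; row i has aⱼ where attribute j ∈ Si, else bᵢⱼ.
Initial tableau (one row per fragment):
  row 1: b11 a2 a3 a4 b15 b16 a7 a8
  row 2: b21 a2 b23 b24 a5 b26 a7 a8
  row 3: a1 b32 a3 b34 a5 a6 a7 a8
Rows 1 and 3 agree on CG; apply CG→F and equate their F entries.
Rows 1 and 3 agree on C; apply C→A and equate their A entries.
Rows 1 and 3 agree on A; apply A→B and equate their B entries.
No row becomes fully distinguished — the join is lossy.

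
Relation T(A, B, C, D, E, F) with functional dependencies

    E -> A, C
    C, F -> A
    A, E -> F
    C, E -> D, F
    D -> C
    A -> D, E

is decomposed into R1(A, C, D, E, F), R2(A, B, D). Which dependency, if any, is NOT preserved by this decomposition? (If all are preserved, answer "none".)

none

E → A, C lies within R1.
C, F → A lies within R1.
A, E → F lies within R1.
C, E → D, F lies within R1.
D → C lies within R1.
A → D, E lies within R1.
Every dependency is enforceable on the fragments, so the decomposition is dependency-preserving.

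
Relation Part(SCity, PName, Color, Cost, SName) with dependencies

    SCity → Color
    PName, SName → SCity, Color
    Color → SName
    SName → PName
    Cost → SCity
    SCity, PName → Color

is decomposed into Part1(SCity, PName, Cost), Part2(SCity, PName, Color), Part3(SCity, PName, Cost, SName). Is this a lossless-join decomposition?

Chase test. Columns are SCity, PName, Color, Cost, SName; row i has aⱼ where attribute j ∈ Parti, else bᵢⱼ.
Initial tableau (one row per fragment):
  row 1: a1 a2 b13 a4 b15
  row 2: a1 a2 a3 b24 b25
  row 3: a1 a2 b33 a4 a5
Rows 1 and 2 agree on SCity; apply SCity→Color and equate their Color entries.
Rows 1 and 3 agree on SCity; apply SCity→Color and equate their Color entries.
Rows 1 and 2 agree on Color; apply Color→SName and equate their SName entries.
Rows 1 and 3 agree on Color; apply Color→SName and equate their SName entries.
Row 1 is now all distinguished symbols — the join is lossless.

Yes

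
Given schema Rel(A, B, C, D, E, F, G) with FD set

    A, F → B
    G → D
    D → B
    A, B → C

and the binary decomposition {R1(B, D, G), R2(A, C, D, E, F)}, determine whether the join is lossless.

No

Common attributes: R1 ∩ R2 = {D}.
Closure of {D}: D → B applies, adding B. So (D)⁺ = {B, D}.
The closure contains neither all of R1 = {B, D, G} nor all of R2 = {A, C, D, E, F}, so the common attributes are not a superkey of either fragment. The join is lossy.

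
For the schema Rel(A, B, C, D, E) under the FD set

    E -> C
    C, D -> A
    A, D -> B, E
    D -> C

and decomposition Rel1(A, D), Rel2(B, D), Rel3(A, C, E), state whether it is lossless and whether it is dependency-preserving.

Lossless test (chase): Rows 1 and 2 agree on D; apply D→C and equate their C entries. Rows 1 and 2 agree on C, D; apply C, D→A and equate their A entries. Rows 1 and 2 agree on A, D; apply A, D→B, E and equate their B, E entries. No row becomes fully distinguished — the join is lossy.
Dependency preservation: the restricted closure of {A, D} across the fragments never reaches {B, E}, so A, D → B, E cannot be enforced without a join — not preserved.

lossy and not dependency-preserving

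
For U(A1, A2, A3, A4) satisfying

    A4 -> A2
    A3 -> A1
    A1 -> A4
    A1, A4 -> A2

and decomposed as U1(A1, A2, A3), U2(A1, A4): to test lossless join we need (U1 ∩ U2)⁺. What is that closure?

A1, A2, A4

U1 ∩ U2 = {A1}.
A1 → A4 applies, adding A4
A1, A4 → A2 applies, adding A2
Closure: {A1, A2, A4}.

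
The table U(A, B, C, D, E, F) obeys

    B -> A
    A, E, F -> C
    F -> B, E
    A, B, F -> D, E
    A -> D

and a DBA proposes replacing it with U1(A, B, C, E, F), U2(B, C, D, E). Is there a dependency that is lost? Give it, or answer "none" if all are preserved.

A -> D

Check A → D: no single fragment contains all of {A, D}, and the restricted closure of {A} across the fragments never reaches {D}.
B → A is preserved.
A, E, F → C is preserved.
F → B, E is preserved.
A, B, F → D, E is preserved.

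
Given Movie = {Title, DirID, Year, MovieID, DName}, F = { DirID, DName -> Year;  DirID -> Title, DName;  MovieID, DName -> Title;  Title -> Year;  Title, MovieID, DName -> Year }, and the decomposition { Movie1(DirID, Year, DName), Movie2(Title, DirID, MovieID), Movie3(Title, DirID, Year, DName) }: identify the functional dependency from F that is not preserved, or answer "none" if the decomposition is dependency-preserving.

Check MovieID, DName → Title: no single fragment contains all of {Title, MovieID, DName}, and the restricted closure of {MovieID, DName} across the fragments never reaches {Title}.
DirID, DName → Year is preserved.
DirID → Title, DName is preserved.
Title → Year is preserved.
Title, MovieID, DName → Year is preserved.

MovieID, DName -> Title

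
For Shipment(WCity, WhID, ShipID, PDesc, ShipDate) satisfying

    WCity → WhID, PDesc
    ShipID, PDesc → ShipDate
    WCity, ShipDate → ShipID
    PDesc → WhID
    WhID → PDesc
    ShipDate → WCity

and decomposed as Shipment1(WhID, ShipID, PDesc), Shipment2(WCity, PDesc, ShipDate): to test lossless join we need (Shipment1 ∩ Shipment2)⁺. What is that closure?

Shipment1 ∩ Shipment2 = {PDesc}.
PDesc → WhID applies, adding WhID
Closure: {WhID, PDesc}.

WhID, PDesc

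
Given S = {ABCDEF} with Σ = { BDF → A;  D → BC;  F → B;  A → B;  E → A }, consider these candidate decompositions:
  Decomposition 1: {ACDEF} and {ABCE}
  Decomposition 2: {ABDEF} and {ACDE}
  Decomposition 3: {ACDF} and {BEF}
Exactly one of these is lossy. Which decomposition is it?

Decomposition 3

Decomposition 1: common = {ACE}, closure = {ABCE} → lossless.
Decomposition 2: common = {ADE}, closure = {ABCDE} → lossless.
Decomposition 3: common = {F}, closure = {BF} → lossy.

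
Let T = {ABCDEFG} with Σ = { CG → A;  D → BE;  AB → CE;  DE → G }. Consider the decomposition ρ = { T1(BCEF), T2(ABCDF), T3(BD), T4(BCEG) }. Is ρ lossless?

No

Chase test. Columns are ABCDEFG; row i has aⱼ where attribute j ∈ Ti, else bᵢⱼ.
Initial tableau (one row per fragment):
  row 1: b11 a2 a3 b14 a5 a6 b17
  row 2: a1 a2 a3 a4 b25 a6 b27
  row 3: b31 a2 b33 a4 b35 b36 b37
  row 4: b41 a2 a3 b44 a5 b46 a7
Rows 2 and 3 agree on D; apply D→BE and equate their BE entries.
Rows 2 and 3 agree on DE; apply DE→G and equate their G entries.
No row becomes fully distinguished — the join is lossy.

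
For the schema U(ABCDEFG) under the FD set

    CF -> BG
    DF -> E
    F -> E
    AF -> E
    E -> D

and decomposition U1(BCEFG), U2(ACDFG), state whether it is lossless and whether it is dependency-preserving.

Lossless test: (CFG)⁺ = {BCDEFG}, which contains all of one fragment — lossless.
Dependency preservation: the restricted closure of {E} across the fragments never reaches {D}, so E → D cannot be enforced without a join — not preserved.

lossless but not dependency-preserving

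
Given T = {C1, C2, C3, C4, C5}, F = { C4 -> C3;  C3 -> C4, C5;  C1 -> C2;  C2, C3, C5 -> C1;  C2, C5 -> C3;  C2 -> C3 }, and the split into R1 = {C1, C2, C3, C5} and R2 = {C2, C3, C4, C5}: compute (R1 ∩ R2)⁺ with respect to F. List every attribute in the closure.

C1, C2, C3, C4, C5

R1 ∩ R2 = {C2, C3, C5}.
C3 → C4, C5 applies, adding C4
C2, C3, C5 → C1 applies, adding C1
Closure: {C1, C2, C3, C4, C5}.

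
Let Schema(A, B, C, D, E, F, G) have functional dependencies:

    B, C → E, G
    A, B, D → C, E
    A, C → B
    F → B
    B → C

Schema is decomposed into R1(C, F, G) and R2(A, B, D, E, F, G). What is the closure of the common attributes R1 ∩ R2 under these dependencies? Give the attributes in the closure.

R1 ∩ R2 = {F, G}.
F → B applies, adding B
B → C applies, adding C
B, C → E, G applies, adding E
Closure: {B, C, E, F, G}.

B, C, E, F, G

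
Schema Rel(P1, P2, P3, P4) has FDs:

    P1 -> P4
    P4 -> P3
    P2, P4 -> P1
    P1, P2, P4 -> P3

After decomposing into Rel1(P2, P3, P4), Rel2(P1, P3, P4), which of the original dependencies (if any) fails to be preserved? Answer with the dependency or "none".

Check P2, P4 → P1: no single fragment contains all of {P1, P2, P4}, and the restricted closure of {P2, P4} across the fragments never reaches {P1}.
P1 → P4 is preserved.
P4 → P3 is preserved.
P1, P2, P4 → P3 is preserved.

P2, P4 -> P1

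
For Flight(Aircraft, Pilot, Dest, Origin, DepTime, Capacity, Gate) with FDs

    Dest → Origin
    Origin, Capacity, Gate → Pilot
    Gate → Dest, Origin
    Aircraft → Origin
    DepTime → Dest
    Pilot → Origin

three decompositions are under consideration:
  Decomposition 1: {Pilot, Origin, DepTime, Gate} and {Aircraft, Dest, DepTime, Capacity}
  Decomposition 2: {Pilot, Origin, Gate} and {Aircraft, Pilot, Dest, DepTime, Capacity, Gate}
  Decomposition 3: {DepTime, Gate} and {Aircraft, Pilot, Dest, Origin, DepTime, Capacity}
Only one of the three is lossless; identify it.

Decomposition 1: common = {DepTime}, closure = {Dest, Origin, DepTime} → lossy.
Decomposition 2: common = {Pilot, Gate}, closure = {Pilot, Dest, Origin, Gate} → lossless.
Decomposition 3: common = {DepTime}, closure = {Dest, Origin, DepTime} → lossy.

Decomposition 2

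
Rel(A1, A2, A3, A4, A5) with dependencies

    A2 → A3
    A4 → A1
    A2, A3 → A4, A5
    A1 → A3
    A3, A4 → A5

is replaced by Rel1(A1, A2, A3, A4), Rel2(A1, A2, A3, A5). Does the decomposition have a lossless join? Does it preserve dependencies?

lossless but not dependency-preserving

Lossless test: (A1, A2, A3)⁺ = {A1, A2, A3, A4, A5}, which contains all of one fragment — lossless.
Dependency preservation: the restricted closure of {A3, A4} across the fragments never reaches {A5}, so A3, A4 → A5 cannot be enforced without a join — not preserved.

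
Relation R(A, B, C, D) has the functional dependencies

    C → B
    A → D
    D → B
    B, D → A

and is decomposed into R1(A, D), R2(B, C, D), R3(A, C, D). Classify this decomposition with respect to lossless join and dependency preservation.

Lossless test (chase): Rows 2 and 3 agree on C; apply C→B and equate their B entries. Rows 1 and 2 agree on D; apply D→B and equate their B entries. Rows 1 and 2 agree on B, D; apply B, D→A and equate their A entries. Row 2 is now all distinguished symbols — the join is lossless.
Dependency preservation: B, D → A is not contained in any single fragment, but the restricted closure of its left-hand side across the fragments still reaches the right-hand side; the remaining FDs each lie inside some fragment. All dependencies are preserved.

lossless and dependency-preserving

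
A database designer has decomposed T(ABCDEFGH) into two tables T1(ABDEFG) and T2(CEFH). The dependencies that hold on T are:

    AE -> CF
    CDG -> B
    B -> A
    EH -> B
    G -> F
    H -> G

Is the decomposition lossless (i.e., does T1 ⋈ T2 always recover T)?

No

Common attributes: T1 ∩ T2 = {EF}.
No dependency enlarges {EF}, so (EF)⁺ = {EF}.
The closure contains neither all of T1 = {ABDEFG} nor all of T2 = {CEFH}, so the common attributes are not a superkey of either fragment. The join is lossy.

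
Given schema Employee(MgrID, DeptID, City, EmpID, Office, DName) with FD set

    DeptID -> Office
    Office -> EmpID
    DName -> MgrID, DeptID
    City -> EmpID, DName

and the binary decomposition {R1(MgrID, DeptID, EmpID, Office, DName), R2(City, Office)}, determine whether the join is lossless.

Common attributes: R1 ∩ R2 = {Office}.
Closure of {Office}: Office → EmpID applies, adding EmpID. So (Office)⁺ = {EmpID, Office}.
The closure contains neither all of R1 = {MgrID, DeptID, EmpID, Office, DName} nor all of R2 = {City, Office}, so the common attributes are not a superkey of either fragment. The join is lossy.

No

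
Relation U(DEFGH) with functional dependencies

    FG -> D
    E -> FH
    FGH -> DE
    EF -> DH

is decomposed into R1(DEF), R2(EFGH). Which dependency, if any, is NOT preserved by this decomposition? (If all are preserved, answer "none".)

FG -> D

Check FG → D: no single fragment contains all of {DFG}, and the restricted closure of {FG} across the fragments never reaches {D}.
E → FH is preserved.
FGH → DE is preserved.
EF → DH is preserved.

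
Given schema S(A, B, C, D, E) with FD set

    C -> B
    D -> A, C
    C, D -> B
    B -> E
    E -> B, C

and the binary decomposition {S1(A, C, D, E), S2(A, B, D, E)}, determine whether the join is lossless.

Yes

Common attributes: S1 ∩ S2 = {A, D, E}.
Closure of {A, D, E}: D → A, C applies, adding C; C, D → B applies, adding B. So (A, D, E)⁺ = {A, B, C, D, E}.
This closure contains every attribute of S1, so S1 ∩ S2 → S1. The join is lossless.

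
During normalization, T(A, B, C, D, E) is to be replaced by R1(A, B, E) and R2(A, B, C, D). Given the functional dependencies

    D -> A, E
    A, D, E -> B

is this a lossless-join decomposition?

Common attributes: R1 ∩ R2 = {A, B}.
No dependency enlarges {A, B}, so (A, B)⁺ = {A, B}.
The closure contains neither all of R1 = {A, B, E} nor all of R2 = {A, B, C, D}, so the common attributes are not a superkey of either fragment. The join is lossy.

No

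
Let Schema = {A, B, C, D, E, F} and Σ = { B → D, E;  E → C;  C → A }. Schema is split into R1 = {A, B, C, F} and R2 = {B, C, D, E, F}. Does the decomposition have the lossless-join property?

Common attributes: R1 ∩ R2 = {B, C, F}.
Closure of {B, C, F}: B → D, E applies, adding D, E; C → A applies, adding A. So (B, C, F)⁺ = {A, B, C, D, E, F}.
This closure contains every attribute of R1, so R1 ∩ R2 → R1. The join is lossless.

Yes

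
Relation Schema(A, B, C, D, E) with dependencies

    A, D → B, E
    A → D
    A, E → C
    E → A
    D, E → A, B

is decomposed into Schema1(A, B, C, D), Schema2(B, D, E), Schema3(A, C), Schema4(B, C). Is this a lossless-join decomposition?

Chase test. Columns are A, B, C, D, E; row i has aⱼ where attribute j ∈ Schemai, else bᵢⱼ.
Initial tableau (one row per fragment):
  row 1: a1 a2 a3 a4 b15
  row 2: b21 a2 b23 a4 a5
  row 3: a1 b32 a3 b34 b35
  row 4: b41 a2 a3 b44 b45
Rows 1 and 3 agree on A; apply A→D and equate their D entries.
Rows 1 and 3 agree on A, D; apply A, D→B, E and equate their B, E entries.
No row becomes fully distinguished — the join is lossy.

No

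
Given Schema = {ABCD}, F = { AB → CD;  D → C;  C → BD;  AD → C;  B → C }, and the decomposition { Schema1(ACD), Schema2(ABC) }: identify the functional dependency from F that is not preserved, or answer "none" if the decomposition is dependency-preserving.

none

AB → CD: restricted closure across fragments reaches CD.
D → C lies within Schema1.
C → BD: restricted closure across fragments reaches BD.
AD → C lies within Schema1.
B → C lies within Schema2.
Every dependency is enforceable on the fragments, so the decomposition is dependency-preserving.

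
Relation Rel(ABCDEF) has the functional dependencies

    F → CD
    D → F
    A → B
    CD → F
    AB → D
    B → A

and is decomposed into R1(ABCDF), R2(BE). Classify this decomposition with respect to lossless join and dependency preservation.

lossless and dependency-preserving

Lossless test: (B)⁺ = {ABCDF}, which contains all of one fragment — lossless.
Dependency preservation: every FD's attributes lie within a single fragment, so each can be enforced locally — preserved.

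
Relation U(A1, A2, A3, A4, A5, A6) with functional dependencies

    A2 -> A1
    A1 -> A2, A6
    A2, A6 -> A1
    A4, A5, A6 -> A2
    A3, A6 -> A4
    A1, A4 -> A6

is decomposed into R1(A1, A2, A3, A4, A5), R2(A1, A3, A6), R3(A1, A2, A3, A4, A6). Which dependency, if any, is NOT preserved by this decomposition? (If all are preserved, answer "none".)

Check A4, A5, A6 → A2: no single fragment contains all of {A2, A4, A5, A6}, and the restricted closure of {A4, A5, A6} across the fragments never reaches {A2}.
A2 → A1 is preserved.
A1 → A2, A6 is preserved.
A2, A6 → A1 is preserved.
A3, A6 → A4 is preserved.
A1, A4 → A6 is preserved.

A4, A5, A6 -> A2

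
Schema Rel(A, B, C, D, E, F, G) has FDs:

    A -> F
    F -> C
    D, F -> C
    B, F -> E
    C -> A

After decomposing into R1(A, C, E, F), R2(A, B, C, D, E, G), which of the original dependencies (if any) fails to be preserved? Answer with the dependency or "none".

none

A → F lies within R1.
F → C lies within R1.
D, F → C: restricted closure across fragments reaches C.
B, F → E: restricted closure across fragments reaches E.
C → A lies within R1.
Every dependency is enforceable on the fragments, so the decomposition is dependency-preserving.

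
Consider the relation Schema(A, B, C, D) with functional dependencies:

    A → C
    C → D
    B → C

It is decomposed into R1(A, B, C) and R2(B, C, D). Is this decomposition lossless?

Yes

Common attributes: R1 ∩ R2 = {B, C}.
Closure of {B, C}: C → D applies, adding D. So (B, C)⁺ = {B, C, D}.
This closure contains every attribute of R2, so R1 ∩ R2 → R2. The join is lossless.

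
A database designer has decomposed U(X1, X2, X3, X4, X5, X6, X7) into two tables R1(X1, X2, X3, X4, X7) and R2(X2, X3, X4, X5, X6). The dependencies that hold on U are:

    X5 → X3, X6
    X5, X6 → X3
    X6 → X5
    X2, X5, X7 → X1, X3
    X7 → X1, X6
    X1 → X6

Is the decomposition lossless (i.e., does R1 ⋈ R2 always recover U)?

No

Common attributes: R1 ∩ R2 = {X2, X3, X4}.
No dependency enlarges {X2, X3, X4}, so (X2, X3, X4)⁺ = {X2, X3, X4}.
The closure contains neither all of R1 = {X1, X2, X3, X4, X7} nor all of R2 = {X2, X3, X4, X5, X6}, so the common attributes are not a superkey of either fragment. The join is lossy.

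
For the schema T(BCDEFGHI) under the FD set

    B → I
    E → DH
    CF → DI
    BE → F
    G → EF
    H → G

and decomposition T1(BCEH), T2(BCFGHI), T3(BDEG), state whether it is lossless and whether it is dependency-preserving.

lossless but not dependency-preserving

Lossless test (chase): Rows 1 and 2 agree on B; apply B→I and equate their I entries. Rows 1 and 3 agree on B; apply B→I and equate their I entries. Rows 1 and 3 agree on E; apply E→DH and equate their DH entries. Rows 1 and 3 agree on BE; apply BE→F and equate their F entries. Rows 2 and 3 agree on G; apply G→EF and equate their EF entries. Rows 1 and 2 agree on H; apply H→G and equate their G entries. Rows 1 and 2 agree on E; apply E→DH and equate their DH entries. Row 1 is now all distinguished symbols — the join is lossless.
Dependency preservation: the restricted closure of {CF} across the fragments never reaches {DI}, so CF → DI cannot be enforced without a join — not preserved.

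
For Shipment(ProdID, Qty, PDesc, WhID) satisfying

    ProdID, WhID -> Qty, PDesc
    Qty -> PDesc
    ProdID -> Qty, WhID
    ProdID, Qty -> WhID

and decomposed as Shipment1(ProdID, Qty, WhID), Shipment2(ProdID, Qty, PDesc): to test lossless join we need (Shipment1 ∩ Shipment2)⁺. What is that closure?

Shipment1 ∩ Shipment2 = {ProdID, Qty}.
Qty → PDesc applies, adding PDesc
ProdID → Qty, WhID applies, adding WhID
Closure: {ProdID, Qty, PDesc, WhID}.

ProdID, Qty, PDesc, WhID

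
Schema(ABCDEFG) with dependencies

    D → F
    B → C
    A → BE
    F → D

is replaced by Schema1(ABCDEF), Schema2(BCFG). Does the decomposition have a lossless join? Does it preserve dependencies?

Lossless test: (BCF)⁺ = {BCDF}, which is a superkey of neither fragment — lossy.
Dependency preservation: every FD's attributes lie within a single fragment, so each can be enforced locally — preserved.

lossy but dependency-preserving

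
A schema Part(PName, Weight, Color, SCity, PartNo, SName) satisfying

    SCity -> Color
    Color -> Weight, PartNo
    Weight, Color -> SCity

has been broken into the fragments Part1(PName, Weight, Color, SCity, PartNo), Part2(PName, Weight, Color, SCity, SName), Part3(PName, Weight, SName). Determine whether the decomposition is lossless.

Chase test. Columns are PName, Weight, Color, SCity, PartNo, SName; row i has aⱼ where attribute j ∈ Parti, else bᵢⱼ.
Initial tableau (one row per fragment):
  row 1: a1 a2 a3 a4 a5 b16
  row 2: a1 a2 a3 a4 b25 a6
  row 3: a1 a2 b33 b34 b35 a6
Rows 1 and 2 agree on Color; apply Color→Weight, PartNo and equate their Weight, PartNo entries.
Row 2 is now all distinguished symbols — the join is lossless.

Yes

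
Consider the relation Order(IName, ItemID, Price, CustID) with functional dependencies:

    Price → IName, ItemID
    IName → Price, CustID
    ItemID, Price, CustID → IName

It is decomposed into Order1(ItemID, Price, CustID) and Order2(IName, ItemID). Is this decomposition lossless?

Common attributes: Order1 ∩ Order2 = {ItemID}.
No dependency enlarges {ItemID}, so (ItemID)⁺ = {ItemID}.
The closure contains neither all of Order1 = {ItemID, Price, CustID} nor all of Order2 = {IName, ItemID}, so the common attributes are not a superkey of either fragment. The join is lossy.

No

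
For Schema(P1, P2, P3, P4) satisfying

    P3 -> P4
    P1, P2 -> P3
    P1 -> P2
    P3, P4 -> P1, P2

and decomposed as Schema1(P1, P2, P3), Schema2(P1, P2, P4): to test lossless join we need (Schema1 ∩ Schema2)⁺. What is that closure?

Schema1 ∩ Schema2 = {P1, P2}.
P1, P2 → P3 applies, adding P3
P3 → P4 applies, adding P4
Closure: {P1, P2, P3, P4}.

P1, P2, P3, P4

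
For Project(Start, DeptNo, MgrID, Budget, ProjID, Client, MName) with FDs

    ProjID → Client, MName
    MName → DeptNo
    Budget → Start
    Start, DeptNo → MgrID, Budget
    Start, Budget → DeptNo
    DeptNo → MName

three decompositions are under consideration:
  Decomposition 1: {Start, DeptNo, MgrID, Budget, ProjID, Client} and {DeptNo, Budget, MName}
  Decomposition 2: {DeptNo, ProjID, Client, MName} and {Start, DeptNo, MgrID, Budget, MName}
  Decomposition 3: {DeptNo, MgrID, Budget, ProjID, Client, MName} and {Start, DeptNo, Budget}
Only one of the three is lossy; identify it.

Decomposition 2

Decomposition 1: common = {DeptNo, Budget}, closure = {Start, DeptNo, MgrID, Budget, MName} → lossless.
Decomposition 2: common = {DeptNo, MName}, closure = {DeptNo, MName} → lossy.
Decomposition 3: common = {DeptNo, Budget}, closure = {Start, DeptNo, MgrID, Budget, MName} → lossless.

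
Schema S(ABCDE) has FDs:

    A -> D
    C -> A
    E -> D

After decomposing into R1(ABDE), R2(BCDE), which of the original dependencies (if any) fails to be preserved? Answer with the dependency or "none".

C -> A

Check C → A: no single fragment contains all of {AC}, and the restricted closure of {C} across the fragments never reaches {A}.
A → D is preserved.
E → D is preserved.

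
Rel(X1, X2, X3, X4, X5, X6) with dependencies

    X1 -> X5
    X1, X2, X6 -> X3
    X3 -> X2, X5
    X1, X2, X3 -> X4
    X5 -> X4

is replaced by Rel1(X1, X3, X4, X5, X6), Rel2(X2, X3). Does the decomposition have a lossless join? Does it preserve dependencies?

Lossless test: (X3)⁺ = {X2, X3, X4, X5}, which contains all of one fragment — lossless.
Dependency preservation: the restricted closure of {X1, X2, X6} across the fragments never reaches {X3}, so X1, X2, X6 → X3 cannot be enforced without a join — not preserved.

lossless but not dependency-preserving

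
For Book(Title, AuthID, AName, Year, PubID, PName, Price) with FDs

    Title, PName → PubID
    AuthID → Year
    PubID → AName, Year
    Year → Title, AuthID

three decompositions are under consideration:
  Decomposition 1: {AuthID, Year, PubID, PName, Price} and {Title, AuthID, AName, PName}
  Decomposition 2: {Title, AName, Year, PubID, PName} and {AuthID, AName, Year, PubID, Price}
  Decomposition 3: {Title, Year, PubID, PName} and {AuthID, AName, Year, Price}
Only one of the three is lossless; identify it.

Decomposition 1

Decomposition 1: common = {AuthID, PName}, closure = {Title, AuthID, AName, Year, PubID, PName} → lossless.
Decomposition 2: common = {AName, Year, PubID}, closure = {Title, AuthID, AName, Year, PubID} → lossy.
Decomposition 3: common = {Year}, closure = {Title, AuthID, Year} → lossy.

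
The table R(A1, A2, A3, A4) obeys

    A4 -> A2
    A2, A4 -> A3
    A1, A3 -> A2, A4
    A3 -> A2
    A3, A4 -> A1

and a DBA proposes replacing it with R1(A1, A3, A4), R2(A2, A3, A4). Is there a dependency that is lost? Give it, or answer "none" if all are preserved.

A4 → A2 lies within R2.
A2, A4 → A3 lies within R2.
A1, A3 → A2, A4: restricted closure across fragments reaches A2, A4.
A3 → A2 lies within R2.
A3, A4 → A1 lies within R1.
Every dependency is enforceable on the fragments, so the decomposition is dependency-preserving.

none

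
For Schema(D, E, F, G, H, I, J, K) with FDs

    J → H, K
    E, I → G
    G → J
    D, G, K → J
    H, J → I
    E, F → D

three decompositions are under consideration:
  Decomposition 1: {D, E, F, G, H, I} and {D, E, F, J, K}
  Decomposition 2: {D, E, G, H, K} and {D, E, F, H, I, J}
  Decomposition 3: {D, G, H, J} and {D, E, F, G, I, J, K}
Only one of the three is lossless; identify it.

Decomposition 3

Decomposition 1: common = {D, E, F}, closure = {D, E, F} → lossy.
Decomposition 2: common = {D, E, H}, closure = {D, E, H} → lossy.
Decomposition 3: common = {D, G, J}, closure = {D, G, H, I, J, K} → lossless.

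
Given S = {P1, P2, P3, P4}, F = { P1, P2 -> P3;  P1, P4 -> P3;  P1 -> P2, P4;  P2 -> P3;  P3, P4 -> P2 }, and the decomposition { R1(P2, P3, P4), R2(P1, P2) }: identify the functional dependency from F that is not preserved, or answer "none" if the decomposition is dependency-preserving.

Check P1 → P2, P4: no single fragment contains all of {P1, P2, P4}, and the restricted closure of {P1} across the fragments never reaches {P2, P4}.
P1, P2 → P3 is preserved.
P1, P4 → P3 is preserved.
P2 → P3 is preserved.
P3, P4 → P2 is preserved.

P1 -> P2, P4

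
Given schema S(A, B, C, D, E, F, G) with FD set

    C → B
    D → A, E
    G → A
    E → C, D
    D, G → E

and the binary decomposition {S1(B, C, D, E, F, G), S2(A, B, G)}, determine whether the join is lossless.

Common attributes: S1 ∩ S2 = {B, G}.
Closure of {B, G}: G → A applies, adding A. So (B, G)⁺ = {A, B, G}.
This closure contains every attribute of S2, so S1 ∩ S2 → S2. The join is lossless.

Yes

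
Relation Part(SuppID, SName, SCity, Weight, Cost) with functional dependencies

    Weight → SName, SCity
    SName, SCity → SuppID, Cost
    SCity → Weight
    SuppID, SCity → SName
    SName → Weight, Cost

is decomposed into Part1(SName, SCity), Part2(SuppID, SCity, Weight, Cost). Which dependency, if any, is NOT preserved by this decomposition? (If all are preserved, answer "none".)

Weight → SName, SCity: restricted closure across fragments reaches SName, SCity.
SName, SCity → SuppID, Cost: restricted closure across fragments reaches SuppID, Cost.
SCity → Weight lies within Part2.
SuppID, SCity → SName: restricted closure across fragments reaches SName.
SName → Weight, Cost: restricted closure across fragments reaches Weight, Cost.
Every dependency is enforceable on the fragments, so the decomposition is dependency-preserving.

none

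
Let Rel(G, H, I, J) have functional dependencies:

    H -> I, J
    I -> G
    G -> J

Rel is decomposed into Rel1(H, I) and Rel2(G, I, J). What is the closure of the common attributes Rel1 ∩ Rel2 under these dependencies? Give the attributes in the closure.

G, I, J

Rel1 ∩ Rel2 = {I}.
I → G applies, adding G
G → J applies, adding J
Closure: {G, I, J}.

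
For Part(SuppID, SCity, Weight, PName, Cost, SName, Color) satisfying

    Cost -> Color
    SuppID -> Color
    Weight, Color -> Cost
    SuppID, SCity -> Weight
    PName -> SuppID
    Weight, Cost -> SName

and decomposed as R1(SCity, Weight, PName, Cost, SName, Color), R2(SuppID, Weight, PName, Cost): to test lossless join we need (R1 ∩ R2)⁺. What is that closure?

SuppID, Weight, PName, Cost, SName, Color

R1 ∩ R2 = {Weight, PName, Cost}.
Cost → Color applies, adding Color
PName → SuppID applies, adding SuppID
Weight, Cost → SName applies, adding SName
Closure: {SuppID, Weight, PName, Cost, SName, Color}.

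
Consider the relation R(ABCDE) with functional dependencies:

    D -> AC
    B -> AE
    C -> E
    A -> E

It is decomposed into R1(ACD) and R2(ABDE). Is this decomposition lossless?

Common attributes: R1 ∩ R2 = {AD}.
Closure of {AD}: D → AC applies, adding C; C → E applies, adding E. So (AD)⁺ = {ACDE}.
This closure contains every attribute of R1, so R1 ∩ R2 → R1. The join is lossless.

Yes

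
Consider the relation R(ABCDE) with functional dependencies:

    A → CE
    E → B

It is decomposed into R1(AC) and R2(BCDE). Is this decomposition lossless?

Common attributes: R1 ∩ R2 = {C}.
No dependency enlarges {C}, so (C)⁺ = {C}.
The closure contains neither all of R1 = {AC} nor all of R2 = {BCDE}, so the common attributes are not a superkey of either fragment. The join is lossy.

No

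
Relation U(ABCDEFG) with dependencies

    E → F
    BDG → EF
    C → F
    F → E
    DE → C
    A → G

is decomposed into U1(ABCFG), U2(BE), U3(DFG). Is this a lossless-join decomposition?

Chase test. Columns are ABCDEFG; row i has aⱼ where attribute j ∈ Ui, else bᵢⱼ.
Initial tableau (one row per fragment):
  row 1: a1 a2 a3 b14 b15 a6 a7
  row 2: b21 a2 b23 b24 a5 b26 b27
  row 3: b31 b32 b33 a4 b35 a6 a7
Rows 1 and 3 agree on F; apply F→E and equate their E entries.
No row becomes fully distinguished — the join is lossy.

No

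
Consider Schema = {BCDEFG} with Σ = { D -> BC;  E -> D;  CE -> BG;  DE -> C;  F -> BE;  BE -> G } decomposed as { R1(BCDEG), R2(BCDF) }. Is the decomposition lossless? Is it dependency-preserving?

Lossless test: (BCD)⁺ = {BCD}, which is a superkey of neither fragment — lossy.
Dependency preservation: the restricted closure of {F} across the fragments never reaches {BE}, so F → BE cannot be enforced without a join — not preserved.

lossy and not dependency-preserving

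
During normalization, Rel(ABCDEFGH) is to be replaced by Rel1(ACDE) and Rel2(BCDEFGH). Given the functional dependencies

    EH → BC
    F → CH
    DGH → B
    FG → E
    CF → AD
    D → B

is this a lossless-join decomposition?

No

Common attributes: Rel1 ∩ Rel2 = {CDE}.
Closure of {CDE}: D → B applies, adding B. So (CDE)⁺ = {BCDE}.
The closure contains neither all of Rel1 = {ACDE} nor all of Rel2 = {BCDEFGH}, so the common attributes are not a superkey of either fragment. The join is lossy.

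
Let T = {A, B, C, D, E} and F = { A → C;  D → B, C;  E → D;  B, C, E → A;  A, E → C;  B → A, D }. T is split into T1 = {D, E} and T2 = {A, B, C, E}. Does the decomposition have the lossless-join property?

Common attributes: T1 ∩ T2 = {E}.
Closure of {E}: E → D applies, adding D; D → B, C applies, adding B, C; B, C, E → A applies, adding A. So (E)⁺ = {A, B, C, D, E}.
This closure contains every attribute of T1, so T1 ∩ T2 → T1. The join is lossless.

Yes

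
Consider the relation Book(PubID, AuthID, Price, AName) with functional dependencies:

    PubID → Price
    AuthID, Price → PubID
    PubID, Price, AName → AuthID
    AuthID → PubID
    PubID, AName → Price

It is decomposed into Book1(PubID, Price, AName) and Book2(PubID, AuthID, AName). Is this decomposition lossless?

Common attributes: Book1 ∩ Book2 = {PubID, AName}.
Closure of {PubID, AName}: PubID → Price applies, adding Price; PubID, Price, AName → AuthID applies, adding AuthID. So (PubID, AName)⁺ = {PubID, AuthID, Price, AName}.
This closure contains every attribute of Book1, so Book1 ∩ Book2 → Book1. The join is lossless.

Yes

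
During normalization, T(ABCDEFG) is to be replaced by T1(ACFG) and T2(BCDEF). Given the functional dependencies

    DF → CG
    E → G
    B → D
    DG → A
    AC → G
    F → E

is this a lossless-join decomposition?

Common attributes: T1 ∩ T2 = {CF}.
Closure of {CF}: F → E applies, adding E; E → G applies, adding G. So (CF)⁺ = {CEFG}.
The closure contains neither all of T1 = {ACFG} nor all of T2 = {BCDEF}, so the common attributes are not a superkey of either fragment. The join is lossy.

No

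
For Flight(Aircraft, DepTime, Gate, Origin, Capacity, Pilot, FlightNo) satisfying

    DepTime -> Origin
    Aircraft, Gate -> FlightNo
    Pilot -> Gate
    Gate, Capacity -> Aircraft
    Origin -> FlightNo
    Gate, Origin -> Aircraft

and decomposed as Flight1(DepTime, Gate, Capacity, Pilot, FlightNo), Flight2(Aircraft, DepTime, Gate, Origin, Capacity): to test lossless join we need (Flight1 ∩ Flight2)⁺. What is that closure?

Aircraft, DepTime, Gate, Origin, Capacity, FlightNo

Flight1 ∩ Flight2 = {DepTime, Gate, Capacity}.
DepTime → Origin applies, adding Origin
Gate, Capacity → Aircraft applies, adding Aircraft
Origin → FlightNo applies, adding FlightNo
Closure: {Aircraft, DepTime, Gate, Origin, Capacity, FlightNo}.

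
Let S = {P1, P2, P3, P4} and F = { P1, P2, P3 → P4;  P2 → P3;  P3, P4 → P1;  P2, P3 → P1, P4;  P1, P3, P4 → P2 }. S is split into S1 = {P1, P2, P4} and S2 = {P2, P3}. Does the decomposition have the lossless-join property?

Yes

Common attributes: S1 ∩ S2 = {P2}.
Closure of {P2}: P2 → P3 applies, adding P3; P2, P3 → P1, P4 applies, adding P1, P4. So (P2)⁺ = {P1, P2, P3, P4}.
This closure contains every attribute of S1, so S1 ∩ S2 → S1. The join is lossless.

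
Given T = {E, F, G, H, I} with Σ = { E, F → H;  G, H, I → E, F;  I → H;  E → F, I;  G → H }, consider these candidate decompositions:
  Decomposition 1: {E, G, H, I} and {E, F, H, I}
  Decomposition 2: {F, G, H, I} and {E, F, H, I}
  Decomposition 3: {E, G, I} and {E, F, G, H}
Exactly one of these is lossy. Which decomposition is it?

Decomposition 2

Decomposition 1: common = {E, H, I}, closure = {E, F, H, I} → lossless.
Decomposition 2: common = {F, H, I}, closure = {F, H, I} → lossy.
Decomposition 3: common = {E, G}, closure = {E, F, G, H, I} → lossless.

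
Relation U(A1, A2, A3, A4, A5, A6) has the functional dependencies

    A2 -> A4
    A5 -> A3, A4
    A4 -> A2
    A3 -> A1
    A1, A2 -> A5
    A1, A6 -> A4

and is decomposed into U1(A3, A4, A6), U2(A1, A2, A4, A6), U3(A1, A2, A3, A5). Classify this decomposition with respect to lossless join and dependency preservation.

lossless and dependency-preserving

Lossless test (chase): Rows 2 and 3 agree on A2; apply A2→A4 and equate their A4 entries. Rows 1 and 2 agree on A4; apply A4→A2 and equate their A2 entries. Rows 1 and 3 agree on A3; apply A3→A1 and equate their A1 entries. Rows 1 and 2 agree on A1, A2; apply A1, A2→A5 and equate their A5 entries. Rows 1 and 3 agree on A1, A2; apply A1, A2→A5 and equate their A5 entries. Rows 1 and 2 agree on A5; apply A5→A3, A4 and equate their A3, A4 entries. Row 1 is now all distinguished symbols — the join is lossless.
Dependency preservation: A5 → A3, A4 is not contained in any single fragment, but the restricted closure of its left-hand side across the fragments still reaches the right-hand side; the remaining FDs each lie inside some fragment. All dependencies are preserved.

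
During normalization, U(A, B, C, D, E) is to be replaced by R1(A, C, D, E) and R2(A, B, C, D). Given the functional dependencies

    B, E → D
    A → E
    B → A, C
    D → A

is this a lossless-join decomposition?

Yes

Common attributes: R1 ∩ R2 = {A, C, D}.
Closure of {A, C, D}: A → E applies, adding E. So (A, C, D)⁺ = {A, C, D, E}.
This closure contains every attribute of R1, so R1 ∩ R2 → R1. The join is lossless.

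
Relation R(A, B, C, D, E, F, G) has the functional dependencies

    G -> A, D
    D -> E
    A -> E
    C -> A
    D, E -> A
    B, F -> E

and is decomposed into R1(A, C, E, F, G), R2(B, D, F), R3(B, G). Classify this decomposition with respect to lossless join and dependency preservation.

Lossless test (chase): Rows 1 and 3 agree on G; apply G→A, D and equate their A, D entries. Rows 1 and 3 agree on D; apply D→E and equate their E entries. No row becomes fully distinguished — the join is lossy.
Dependency preservation: the restricted closure of {G} across the fragments never reaches {A, D}, so G → A, D cannot be enforced without a join — not preserved.

lossy and not dependency-preserving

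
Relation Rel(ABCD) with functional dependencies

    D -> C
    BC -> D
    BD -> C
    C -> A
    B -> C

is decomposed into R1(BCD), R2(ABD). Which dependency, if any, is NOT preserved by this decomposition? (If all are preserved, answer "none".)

Check C → A: no single fragment contains all of {AC}, and the restricted closure of {C} across the fragments never reaches {A}.
D → C is preserved.
BC → D is preserved.
BD → C is preserved.
B → C is preserved.

C -> A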